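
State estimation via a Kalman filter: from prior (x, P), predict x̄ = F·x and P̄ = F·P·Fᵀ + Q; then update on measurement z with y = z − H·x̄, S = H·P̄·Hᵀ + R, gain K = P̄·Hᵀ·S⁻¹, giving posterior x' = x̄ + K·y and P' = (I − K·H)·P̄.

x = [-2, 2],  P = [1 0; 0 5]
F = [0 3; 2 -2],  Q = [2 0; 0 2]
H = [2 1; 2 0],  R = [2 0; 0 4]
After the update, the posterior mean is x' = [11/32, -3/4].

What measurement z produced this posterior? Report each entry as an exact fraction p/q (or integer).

x̄ = F·x = [6, -8]
P̄ = F·P·Fᵀ + Q = [47 -30; -30 26]
S = H·P̄·Hᵀ + R = [96 128; 128 192]
K = P̄·Hᵀ·S⁻¹ = [1/8 13/32; 9/16 -11/16]
x' − x̄ = [-181/32, 29/4] = K·y
y = (KᵀK)⁻¹·Kᵀ·(x' − x̄) = [-3, -13]
z = y + H·x̄ = [-3, -13] + [4, 12] = [1, -1]

z = [1, -1]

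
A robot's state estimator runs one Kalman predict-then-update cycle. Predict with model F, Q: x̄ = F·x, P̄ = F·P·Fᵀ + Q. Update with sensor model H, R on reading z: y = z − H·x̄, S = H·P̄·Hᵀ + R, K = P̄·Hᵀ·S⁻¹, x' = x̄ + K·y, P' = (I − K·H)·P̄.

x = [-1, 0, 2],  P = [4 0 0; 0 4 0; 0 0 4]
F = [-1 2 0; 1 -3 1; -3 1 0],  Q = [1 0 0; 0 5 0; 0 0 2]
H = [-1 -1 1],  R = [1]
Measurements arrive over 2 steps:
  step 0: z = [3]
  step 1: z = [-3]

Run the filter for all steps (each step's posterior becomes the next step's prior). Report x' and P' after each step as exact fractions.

step 0: x' = [119/65, -5/13, 287/65], P' = [636/65 -121/13 58/65; -121/13 232/13 102/13; 58/65 102/13 614/65]
step 1: x' = [35000/17131, 18187/17131, 35/463], P' = [393898/17131 -291113/17131 3058/463; -291113/17131 269663/17131 -962/463; 3058/463 -962/463 2455/463]

step 0: x̄ = F·x = [1, 1, 3]
step 0: P̄ = F·P·Fᵀ + Q = [21 -28 20; -28 49 -24; 20 -24 42]
step 0: y = z − H·x̄ = [2]
step 0: S = H·P̄·Hᵀ + R = [65]
step 0: K = P̄·Hᵀ·S⁻¹ = [27/65; -9/13; 46/65]
step 0: x' = x̄ + K·y = [119/65, -5/13, 287/65]
step 0: P' = (I − K·H)·P̄ = [636/65 -121/13 58/65; -121/13 232/13 102/13; 58/65 102/13 614/65]
step 1: x̄ = F·x = [-13/5, 37/5, -382/65]
step 1: P̄ = F·P·Fᵀ + Q = [597/5 -743/5 651/5; -743/5 977/5 -854/5; 651/5 -854/5 10644/65]
step 1: y = z − H·x̄ = [499/65]
step 1: S = H·P̄·Hᵀ + R = [17131/65]
step 1: K = P̄·Hᵀ·S⁻¹ = [10361/17131; -14144/17131; 359/463]
step 1: x' = x̄ + K·y = [35000/17131, 18187/17131, 35/463]
step 1: P' = (I − K·H)·P̄ = [393898/17131 -291113/17131 3058/463; -291113/17131 269663/17131 -962/463; 3058/463 -962/463 2455/463]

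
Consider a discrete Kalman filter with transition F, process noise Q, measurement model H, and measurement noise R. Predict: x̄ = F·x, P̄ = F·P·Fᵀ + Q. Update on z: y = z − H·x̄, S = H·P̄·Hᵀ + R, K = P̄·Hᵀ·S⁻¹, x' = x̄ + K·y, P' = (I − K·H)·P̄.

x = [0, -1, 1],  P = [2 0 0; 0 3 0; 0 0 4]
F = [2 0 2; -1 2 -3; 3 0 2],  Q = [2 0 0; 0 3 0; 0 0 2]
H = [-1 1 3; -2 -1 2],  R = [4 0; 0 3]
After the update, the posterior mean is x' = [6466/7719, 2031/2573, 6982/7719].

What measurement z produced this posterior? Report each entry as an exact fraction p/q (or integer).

z = [3, -1]

x̄ = F·x = [2, -5, 2]
P̄ = F·P·Fᵀ + Q = [26 -28 28; -28 53 -30; 28 -30 36]
S = H·P̄·Hᵀ + R = [115 49; 49 88]
K = P̄·Hᵀ·S⁻¹ = [1072/7719 2210/7719; 667/2573 -2038/2573; 2146/7719 2840/7719]
x' − x̄ = [-8972/7719, 14896/2573, -8456/7719] = K·y
y = (KᵀK)⁻¹·Kᵀ·(x' − x̄) = [4, -6]
z = y + H·x̄ = [4, -6] + [-1, 5] = [3, -1]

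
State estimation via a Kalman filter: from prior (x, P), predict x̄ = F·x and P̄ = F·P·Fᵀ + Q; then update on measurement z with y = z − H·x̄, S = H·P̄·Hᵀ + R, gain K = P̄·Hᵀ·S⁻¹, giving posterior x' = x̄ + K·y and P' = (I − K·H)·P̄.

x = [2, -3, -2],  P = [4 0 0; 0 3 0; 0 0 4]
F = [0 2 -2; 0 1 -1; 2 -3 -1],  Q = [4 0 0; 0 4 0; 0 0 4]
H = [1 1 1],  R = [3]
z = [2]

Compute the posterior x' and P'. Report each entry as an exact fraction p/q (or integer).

x̄ = F·x = [-2, -1, 15]
P̄ = F·P·Fᵀ + Q = [32 14 -10; 14 11 -5; -10 -5 51]
y = z − H·x̄ = [-10]
S = H·P̄·Hᵀ + R = [95]
K = P̄·Hᵀ·S⁻¹ = [36/95; 4/19; 36/95]
x' = x̄ + K·y = [-110/19, -59/19, 213/19]
P' = (I − K·H)·P̄ = [1744/95 122/19 -2246/95; 122/19 129/19 -239/19; -2246/95 -239/19 3549/95]

x' = [-110/19, -59/19, 213/19]
P' = [1744/95 122/19 -2246/95; 122/19 129/19 -239/19; -2246/95 -239/19 3549/95]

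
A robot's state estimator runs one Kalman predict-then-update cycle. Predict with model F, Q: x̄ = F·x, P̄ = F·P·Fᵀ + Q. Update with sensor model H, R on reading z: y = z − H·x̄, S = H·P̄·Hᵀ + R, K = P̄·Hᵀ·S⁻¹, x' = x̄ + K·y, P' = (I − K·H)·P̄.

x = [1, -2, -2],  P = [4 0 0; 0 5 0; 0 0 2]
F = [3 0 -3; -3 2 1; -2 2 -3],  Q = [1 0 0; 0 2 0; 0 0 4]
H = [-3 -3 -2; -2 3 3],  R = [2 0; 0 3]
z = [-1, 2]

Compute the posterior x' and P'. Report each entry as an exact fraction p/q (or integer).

x' = [138826/446027, -2082113/1338081, 3210632/1338081]
P' = [178782/446027 -394932/446027 429426/446027; -394932/446027 4635572/1338081 -5212730/1338081; 429426/446027 -5212730/1338081 6134618/1338081]

x̄ = F·x = [9, -9, 0]
P̄ = F·P·Fᵀ + Q = [55 -42 -6; -42 60 38; -6 38 58]
y = z − H·x̄ = [-1, 47]
S = H·P̄·Hᵀ + R = [897 -972; -972 2545]
K = P̄·Hᵀ·S⁻¹ = [-105201/446027 -84694/446027; 36566/1338081 70902/446027; -247940/1338081 21012/446027]
x' = x̄ + K·y = [138826/446027, -2082113/1338081, 3210632/1338081]
P' = (I − K·H)·P̄ = [178782/446027 -394932/446027 429426/446027; -394932/446027 4635572/1338081 -5212730/1338081; 429426/446027 -5212730/1338081 6134618/1338081]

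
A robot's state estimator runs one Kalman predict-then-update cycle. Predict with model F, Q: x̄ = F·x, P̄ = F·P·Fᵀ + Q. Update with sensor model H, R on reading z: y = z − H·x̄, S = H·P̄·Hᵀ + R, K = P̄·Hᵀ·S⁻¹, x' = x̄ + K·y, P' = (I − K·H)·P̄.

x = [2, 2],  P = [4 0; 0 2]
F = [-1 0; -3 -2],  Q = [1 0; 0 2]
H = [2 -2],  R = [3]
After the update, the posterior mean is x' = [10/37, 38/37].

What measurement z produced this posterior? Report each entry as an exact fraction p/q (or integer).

z = [-2]

x̄ = F·x = [-2, -10]
P̄ = F·P·Fᵀ + Q = [5 12; 12 46]
S = H·P̄·Hᵀ + R = [111]
K = P̄·Hᵀ·S⁻¹ = [-14/111; -68/111]
x' − x̄ = [84/37, 408/37] = K·y
y = (KᵀK)⁻¹·Kᵀ·(x' − x̄) = [-18]
z = y + H·x̄ = [-18] + [16] = [-2]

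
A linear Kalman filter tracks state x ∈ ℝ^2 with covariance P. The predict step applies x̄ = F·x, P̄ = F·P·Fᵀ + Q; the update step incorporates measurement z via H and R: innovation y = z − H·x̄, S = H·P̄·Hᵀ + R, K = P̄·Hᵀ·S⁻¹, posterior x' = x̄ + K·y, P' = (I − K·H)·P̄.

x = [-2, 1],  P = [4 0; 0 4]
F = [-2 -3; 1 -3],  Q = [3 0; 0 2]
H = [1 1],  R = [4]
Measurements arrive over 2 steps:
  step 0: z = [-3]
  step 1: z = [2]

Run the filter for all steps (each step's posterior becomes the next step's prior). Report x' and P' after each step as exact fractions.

step 0: x̄ = F·x = [1, -5]
step 0: P̄ = F·P·Fᵀ + Q = [55 28; 28 42]
step 0: y = z − H·x̄ = [1]
step 0: S = H·P̄·Hᵀ + R = [157]
step 0: K = P̄·Hᵀ·S⁻¹ = [83/157; 70/157]
step 0: x' = x̄ + K·y = [240/157, -715/157]
step 0: P' = (I − K·H)·P̄ = [1746/157 -1414/157; -1414/157 1694/157]
step 1: x̄ = F·x = [1665/157, 2385/157]
step 1: P̄ = F·P·Fᵀ + Q = [5733/157 7512/157; 7512/157 25790/157]
step 1: y = z − H·x̄ = [-3736/157]
step 1: S = H·P̄·Hᵀ + R = [47175/157]
step 1: K = P̄·Hᵀ·S⁻¹ = [883/3145; 33302/47175]
step 1: x' = x̄ + K·y = [12341/3145, -75821/47175]
step 1: P' = (I − K·H)·P̄ = [8070/629 -36818/3145; -36818/3145 685478/47175]

step 0: x' = [240/157, -715/157], P' = [1746/157 -1414/157; -1414/157 1694/157]
step 1: x' = [12341/3145, -75821/47175], P' = [8070/629 -36818/3145; -36818/3145 685478/47175]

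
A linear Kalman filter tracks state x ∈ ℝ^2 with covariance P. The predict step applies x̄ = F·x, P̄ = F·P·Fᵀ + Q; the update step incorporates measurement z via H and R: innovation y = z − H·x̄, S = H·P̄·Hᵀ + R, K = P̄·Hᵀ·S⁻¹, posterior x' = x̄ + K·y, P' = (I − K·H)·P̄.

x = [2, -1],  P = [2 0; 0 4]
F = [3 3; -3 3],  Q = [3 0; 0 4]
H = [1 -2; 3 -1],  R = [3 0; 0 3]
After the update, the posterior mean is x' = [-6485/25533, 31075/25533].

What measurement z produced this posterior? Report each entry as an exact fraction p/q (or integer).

x̄ = F·x = [3, -9]
P̄ = F·P·Fᵀ + Q = [57 18; 18 58]
S = H·P̄·Hᵀ + R = [220 161; 161 466]
K = P̄·Hᵀ·S⁻¹ = [-4949/25533 10093/25533; -15008/25533 4966/25533]
x' − x̄ = [-83084/25533, 260872/25533] = K·y
y = (KᵀK)⁻¹·Kᵀ·(x' − x̄) = [-24, -20]
z = y + H·x̄ = [-24, -20] + [21, 18] = [-3, -2]

z = [-3, -2]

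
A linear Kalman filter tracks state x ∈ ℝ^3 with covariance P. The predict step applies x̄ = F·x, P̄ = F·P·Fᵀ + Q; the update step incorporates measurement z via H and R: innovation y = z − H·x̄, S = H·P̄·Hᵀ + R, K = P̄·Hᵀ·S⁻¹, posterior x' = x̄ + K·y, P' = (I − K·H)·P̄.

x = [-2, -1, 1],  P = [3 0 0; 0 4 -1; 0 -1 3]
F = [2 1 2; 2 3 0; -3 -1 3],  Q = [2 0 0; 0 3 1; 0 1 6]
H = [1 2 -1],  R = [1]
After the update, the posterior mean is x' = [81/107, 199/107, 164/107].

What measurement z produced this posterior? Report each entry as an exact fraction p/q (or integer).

x̄ = F·x = [-3, -7, 10]
P̄ = F·P·Fᵀ + Q = [26 18 -5; 18 51 -38; -5 -38 70]
S = H·P̄·Hᵀ + R = [535]
K = P̄·Hᵀ·S⁻¹ = [67/535; 158/535; -151/535]
x' − x̄ = [402/107, 948/107, -906/107] = K·y
y = (KᵀK)⁻¹·Kᵀ·(x' − x̄) = [30]
z = y + H·x̄ = [30] + [-27] = [3]

z = [3]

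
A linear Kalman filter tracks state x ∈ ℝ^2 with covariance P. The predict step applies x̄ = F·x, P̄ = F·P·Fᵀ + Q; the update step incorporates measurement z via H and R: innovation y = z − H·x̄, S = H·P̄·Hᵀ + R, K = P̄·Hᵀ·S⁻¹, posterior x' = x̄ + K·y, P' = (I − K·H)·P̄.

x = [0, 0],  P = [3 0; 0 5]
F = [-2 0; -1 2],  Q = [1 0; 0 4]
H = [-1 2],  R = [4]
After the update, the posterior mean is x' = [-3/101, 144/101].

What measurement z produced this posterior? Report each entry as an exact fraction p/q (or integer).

x̄ = F·x = [0, 0]
P̄ = F·P·Fᵀ + Q = [13 6; 6 27]
S = H·P̄·Hᵀ + R = [101]
K = P̄·Hᵀ·S⁻¹ = [-1/101; 48/101]
x' − x̄ = [-3/101, 144/101] = K·y
y = (KᵀK)⁻¹·Kᵀ·(x' − x̄) = [3]
z = y + H·x̄ = [3] + [0] = [3]

z = [3]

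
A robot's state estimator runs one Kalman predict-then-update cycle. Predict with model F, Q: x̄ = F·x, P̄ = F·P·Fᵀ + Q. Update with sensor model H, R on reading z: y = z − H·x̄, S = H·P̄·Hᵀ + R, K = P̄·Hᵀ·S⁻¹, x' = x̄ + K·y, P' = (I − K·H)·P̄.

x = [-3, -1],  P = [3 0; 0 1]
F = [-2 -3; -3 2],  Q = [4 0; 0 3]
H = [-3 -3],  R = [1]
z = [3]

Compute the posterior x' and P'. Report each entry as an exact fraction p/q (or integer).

x' = [63/44, -53/22]
P' = [6379/748 -3171/374; -3171/374 1597/187]

x̄ = F·x = [9, 7]
P̄ = F·P·Fᵀ + Q = [25 12; 12 34]
y = z − H·x̄ = [51]
S = H·P̄·Hᵀ + R = [748]
K = P̄·Hᵀ·S⁻¹ = [-111/748; -69/374]
x' = x̄ + K·y = [63/44, -53/22]
P' = (I − K·H)·P̄ = [6379/748 -3171/374; -3171/374 1597/187]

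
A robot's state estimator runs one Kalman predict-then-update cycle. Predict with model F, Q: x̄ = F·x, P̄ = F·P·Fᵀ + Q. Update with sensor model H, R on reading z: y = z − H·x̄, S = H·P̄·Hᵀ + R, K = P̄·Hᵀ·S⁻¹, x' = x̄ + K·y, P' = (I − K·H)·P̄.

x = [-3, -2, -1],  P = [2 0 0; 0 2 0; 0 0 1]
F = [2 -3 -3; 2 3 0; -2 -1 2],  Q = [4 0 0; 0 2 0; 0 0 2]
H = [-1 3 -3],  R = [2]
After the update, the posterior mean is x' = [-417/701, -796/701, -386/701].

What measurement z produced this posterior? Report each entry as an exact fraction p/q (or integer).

x̄ = F·x = [3, -12, 6]
P̄ = F·P·Fᵀ + Q = [39 -10 -8; -10 28 -14; -8 -14 16]
S = H·P̄·Hᵀ + R = [701]
K = P̄·Hᵀ·S⁻¹ = [-45/701; 136/701; -82/701]
x' − x̄ = [-2520/701, 7616/701, -4592/701] = K·y
y = (KᵀK)⁻¹·Kᵀ·(x' − x̄) = [56]
z = y + H·x̄ = [56] + [-57] = [-1]

z = [-1]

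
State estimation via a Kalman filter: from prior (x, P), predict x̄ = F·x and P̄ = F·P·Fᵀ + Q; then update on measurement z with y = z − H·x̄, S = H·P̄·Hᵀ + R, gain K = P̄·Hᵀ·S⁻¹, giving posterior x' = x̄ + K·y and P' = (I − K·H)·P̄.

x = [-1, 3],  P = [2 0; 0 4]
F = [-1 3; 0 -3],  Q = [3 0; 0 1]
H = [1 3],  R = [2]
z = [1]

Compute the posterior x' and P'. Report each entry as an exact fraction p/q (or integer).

x̄ = F·x = [10, -9]
P̄ = F·P·Fᵀ + Q = [41 -36; -36 37]
y = z − H·x̄ = [18]
S = H·P̄·Hᵀ + R = [160]
K = P̄·Hᵀ·S⁻¹ = [-67/160; 15/32]
x' = x̄ + K·y = [197/80, -9/16]
P' = (I − K·H)·P̄ = [2071/160 -147/32; -147/32 59/32]

x' = [197/80, -9/16]
P' = [2071/160 -147/32; -147/32 59/32]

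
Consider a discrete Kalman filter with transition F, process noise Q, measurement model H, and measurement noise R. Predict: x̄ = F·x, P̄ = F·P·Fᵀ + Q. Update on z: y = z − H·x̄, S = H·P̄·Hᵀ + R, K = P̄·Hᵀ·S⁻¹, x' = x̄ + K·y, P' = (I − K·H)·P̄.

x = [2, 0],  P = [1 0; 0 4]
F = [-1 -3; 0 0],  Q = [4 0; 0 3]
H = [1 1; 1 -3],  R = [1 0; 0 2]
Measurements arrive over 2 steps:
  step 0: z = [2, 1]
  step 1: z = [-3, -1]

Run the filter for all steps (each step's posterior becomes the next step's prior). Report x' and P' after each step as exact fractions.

step 0: x' = [3579/2126, 489/2126], P' = [1435/2126 123/2126; 123/2126 375/2126]
step 1: x' = [-980607/395531, -185760/395531], P' = [245910/395531 21078/395531; 21078/395531 69612/395531]

step 0: x̄ = F·x = [-2, 0]
step 0: P̄ = F·P·Fᵀ + Q = [41 0; 0 3]
step 0: y = z − H·x̄ = [4, 3]
step 0: S = H·P̄·Hᵀ + R = [45 32; 32 70]
step 0: K = P̄·Hᵀ·S⁻¹ = [779/1063 533/2126; 249/1063 -501/2126]
step 0: x' = x̄ + K·y = [3579/2126, 489/2126]
step 0: P' = (I − K·H)·P̄ = [1435/2126 123/2126; 123/2126 375/2126]
step 1: x̄ = F·x = [-2523/1063, 0]
step 1: P̄ = F·P·Fᵀ + Q = [7026/1063 0; 0 3]
step 1: y = z − H·x̄ = [-666/1063, 1460/1063]
step 1: S = H·P̄·Hᵀ + R = [11278/1063 -2541/1063; -2541/1063 37853/1063]
step 1: K = P̄·Hᵀ·S⁻¹ = [266988/395531 91338/395531; 90690/395531 -93879/395531]
step 1: x' = x̄ + K·y = [-980607/395531, -185760/395531]
step 1: P' = (I − K·H)·P̄ = [245910/395531 21078/395531; 21078/395531 69612/395531]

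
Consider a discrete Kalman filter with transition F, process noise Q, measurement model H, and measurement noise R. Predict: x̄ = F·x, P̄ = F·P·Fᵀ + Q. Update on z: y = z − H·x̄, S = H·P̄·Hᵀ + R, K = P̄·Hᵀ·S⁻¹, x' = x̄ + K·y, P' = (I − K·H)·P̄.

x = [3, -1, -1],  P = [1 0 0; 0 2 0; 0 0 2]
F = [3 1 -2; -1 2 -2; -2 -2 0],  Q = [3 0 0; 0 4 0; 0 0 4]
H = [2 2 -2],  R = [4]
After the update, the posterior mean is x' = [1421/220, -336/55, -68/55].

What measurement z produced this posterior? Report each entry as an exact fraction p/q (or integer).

x̄ = F·x = [10, -3, -4]
P̄ = F·P·Fᵀ + Q = [22 9 -10; 9 21 -6; -10 -6 16]
S = H·P̄·Hᵀ + R = [440]
K = P̄·Hᵀ·S⁻¹ = [41/220; 9/55; -8/55]
x' − x̄ = [-779/220, -171/55, 152/55] = K·y
y = (KᵀK)⁻¹·Kᵀ·(x' − x̄) = [-19]
z = y + H·x̄ = [-19] + [22] = [3]

z = [3]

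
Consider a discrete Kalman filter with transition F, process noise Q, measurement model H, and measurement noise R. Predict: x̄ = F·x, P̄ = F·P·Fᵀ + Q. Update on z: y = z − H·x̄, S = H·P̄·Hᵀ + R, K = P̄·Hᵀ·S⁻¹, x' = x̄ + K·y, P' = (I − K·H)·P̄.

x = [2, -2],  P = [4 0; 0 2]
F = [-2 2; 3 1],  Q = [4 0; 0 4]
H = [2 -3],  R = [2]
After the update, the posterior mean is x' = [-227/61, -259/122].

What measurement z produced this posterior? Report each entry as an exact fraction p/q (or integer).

z = [-1]

x̄ = F·x = [-8, 4]
P̄ = F·P·Fᵀ + Q = [28 -20; -20 42]
S = H·P̄·Hᵀ + R = [732]
K = P̄·Hᵀ·S⁻¹ = [29/183; -83/366]
x' − x̄ = [261/61, -747/122] = K·y
y = (KᵀK)⁻¹·Kᵀ·(x' − x̄) = [27]
z = y + H·x̄ = [27] + [-28] = [-1]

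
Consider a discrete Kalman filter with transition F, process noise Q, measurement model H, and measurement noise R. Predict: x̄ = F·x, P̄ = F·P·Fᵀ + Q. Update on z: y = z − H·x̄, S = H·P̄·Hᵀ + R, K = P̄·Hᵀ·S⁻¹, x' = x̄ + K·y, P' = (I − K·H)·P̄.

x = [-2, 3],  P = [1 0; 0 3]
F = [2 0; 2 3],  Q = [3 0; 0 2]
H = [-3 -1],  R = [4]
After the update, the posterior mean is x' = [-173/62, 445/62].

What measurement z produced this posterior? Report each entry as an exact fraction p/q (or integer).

x̄ = F·x = [-4, 5]
P̄ = F·P·Fᵀ + Q = [7 4; 4 33]
S = H·P̄·Hᵀ + R = [124]
K = P̄·Hᵀ·S⁻¹ = [-25/124; -45/124]
x' − x̄ = [75/62, 135/62] = K·y
y = (KᵀK)⁻¹·Kᵀ·(x' − x̄) = [-6]
z = y + H·x̄ = [-6] + [7] = [1]

z = [1]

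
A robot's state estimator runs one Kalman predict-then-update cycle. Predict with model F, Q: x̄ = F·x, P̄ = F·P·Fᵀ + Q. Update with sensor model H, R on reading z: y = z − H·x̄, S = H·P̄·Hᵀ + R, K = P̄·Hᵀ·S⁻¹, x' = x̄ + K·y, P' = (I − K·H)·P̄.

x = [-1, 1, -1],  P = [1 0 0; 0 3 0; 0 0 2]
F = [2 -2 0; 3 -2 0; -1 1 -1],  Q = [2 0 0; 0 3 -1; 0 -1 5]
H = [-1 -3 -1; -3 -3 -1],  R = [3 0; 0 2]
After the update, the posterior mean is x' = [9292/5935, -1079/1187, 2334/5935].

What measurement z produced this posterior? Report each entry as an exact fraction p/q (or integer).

x̄ = F·x = [-4, -5, 3]
P̄ = F·P·Fᵀ + Q = [18 18 -8; 18 24 -10; -8 -10 11]
S = H·P̄·Hᵀ + R = [280 405; 405 607]
K = P̄·Hᵀ·S⁻¹ = [1652/5935 -416/1187; -316/1187 -16/1187; -1026/5935 221/1187]
x' − x̄ = [33032/5935, 4856/1187, -15471/5935] = K·y
y = (KᵀK)⁻¹·Kᵀ·(x' − x̄) = [-14, -27]
z = y + H·x̄ = [-14, -27] + [16, 24] = [2, -3]

z = [2, -3]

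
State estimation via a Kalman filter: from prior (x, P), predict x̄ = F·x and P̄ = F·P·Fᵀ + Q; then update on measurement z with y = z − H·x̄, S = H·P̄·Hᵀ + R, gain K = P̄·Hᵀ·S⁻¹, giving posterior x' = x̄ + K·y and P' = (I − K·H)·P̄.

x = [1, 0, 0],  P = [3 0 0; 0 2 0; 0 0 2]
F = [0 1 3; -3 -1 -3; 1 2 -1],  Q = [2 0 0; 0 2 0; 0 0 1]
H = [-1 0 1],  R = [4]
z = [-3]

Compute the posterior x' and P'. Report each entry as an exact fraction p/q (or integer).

x' = [24/11, -46/11, -5/11]
P' = [98/11 -142/11 74/11; -142/11 1987/44 -129/11; 74/11 -129/11 90/11]

x̄ = F·x = [0, -3, 1]
P̄ = F·P·Fᵀ + Q = [22 -20 -2; -20 49 -7; -2 -7 14]
y = z − H·x̄ = [-4]
S = H·P̄·Hᵀ + R = [44]
K = P̄·Hᵀ·S⁻¹ = [-6/11; 13/44; 4/11]
x' = x̄ + K·y = [24/11, -46/11, -5/11]
P' = (I − K·H)·P̄ = [98/11 -142/11 74/11; -142/11 1987/44 -129/11; 74/11 -129/11 90/11]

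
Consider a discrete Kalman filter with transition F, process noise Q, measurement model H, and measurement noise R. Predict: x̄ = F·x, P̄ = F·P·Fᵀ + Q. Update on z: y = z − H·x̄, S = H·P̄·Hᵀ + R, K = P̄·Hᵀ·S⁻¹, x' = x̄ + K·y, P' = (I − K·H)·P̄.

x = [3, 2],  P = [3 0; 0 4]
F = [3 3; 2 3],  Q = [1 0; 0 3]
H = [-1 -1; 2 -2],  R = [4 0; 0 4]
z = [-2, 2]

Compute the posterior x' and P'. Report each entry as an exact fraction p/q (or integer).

x' = [961/549, 41/61]
P' = [1996/1647 140/183; 140/183 72/61]

x̄ = F·x = [15, 12]
P̄ = F·P·Fᵀ + Q = [64 54; 54 51]
y = z − H·x̄ = [25, -4]
S = H·P̄·Hᵀ + R = [227 -26; -26 32]
K = P̄·Hᵀ·S⁻¹ = [-814/1647 368/1647; -89/183 -38/183]
x' = x̄ + K·y = [961/549, 41/61]
P' = (I − K·H)·P̄ = [1996/1647 140/183; 140/183 72/61]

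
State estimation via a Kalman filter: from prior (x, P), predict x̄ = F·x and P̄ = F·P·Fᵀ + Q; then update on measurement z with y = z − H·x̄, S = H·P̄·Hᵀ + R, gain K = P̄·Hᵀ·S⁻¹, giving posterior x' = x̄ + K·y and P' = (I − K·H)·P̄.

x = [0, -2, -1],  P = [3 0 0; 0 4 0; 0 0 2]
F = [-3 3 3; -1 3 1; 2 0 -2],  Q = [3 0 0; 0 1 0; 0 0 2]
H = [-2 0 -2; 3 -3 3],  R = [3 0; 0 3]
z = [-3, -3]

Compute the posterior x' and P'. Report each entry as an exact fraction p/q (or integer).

x' = [5634/3253, 7246/3253, -1284/3253]
P' = [66027/3253 3462/3253 -63084/3253; 3462/3253 3389/3253 -1080/3253; -63084/3253 -1080/3253 62538/3253]

x̄ = F·x = [-9, -7, 2]
P̄ = F·P·Fᵀ + Q = [84 51 -30; 51 42 -10; -30 -10 22]
y = z − H·x̄ = [-17, -3]
S = H·P̄·Hᵀ + R = [187 -30; -30 57]
K = P̄·Hᵀ·S⁻¹ = [-1962/3253 -519/3253; -1588/3253 -1007/3253; 364/3253 534/3253]
x' = x̄ + K·y = [5634/3253, 7246/3253, -1284/3253]
P' = (I − K·H)·P̄ = [66027/3253 3462/3253 -63084/3253; 3462/3253 3389/3253 -1080/3253; -63084/3253 -1080/3253 62538/3253]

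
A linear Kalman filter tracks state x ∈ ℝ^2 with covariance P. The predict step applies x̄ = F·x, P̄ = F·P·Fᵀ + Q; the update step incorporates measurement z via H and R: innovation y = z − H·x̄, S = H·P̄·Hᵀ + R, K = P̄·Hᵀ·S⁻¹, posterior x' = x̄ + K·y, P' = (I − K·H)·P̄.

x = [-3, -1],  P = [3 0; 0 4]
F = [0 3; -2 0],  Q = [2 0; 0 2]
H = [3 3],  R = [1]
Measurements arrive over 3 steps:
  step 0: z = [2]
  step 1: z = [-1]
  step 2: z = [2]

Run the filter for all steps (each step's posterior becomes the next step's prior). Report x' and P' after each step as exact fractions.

step 0: x̄ = F·x = [-3, 6]
step 0: P̄ = F·P·Fᵀ + Q = [38 0; 0 14]
step 0: y = z − H·x̄ = [-7]
step 0: S = H·P̄·Hᵀ + R = [469]
step 0: K = P̄·Hᵀ·S⁻¹ = [114/469; 6/67]
step 0: x' = x̄ + K·y = [-315/67, 360/67]
step 0: P' = (I − K·H)·P̄ = [4826/469 -684/67; -684/67 686/67]
step 1: x̄ = F·x = [1080/67, 630/67]
step 1: P̄ = F·P·Fᵀ + Q = [6308/67 4104/67; 4104/67 20242/469]
step 1: y = z − H·x̄ = [-5197/67]
step 1: S = H·P̄·Hᵀ + R = [1097155/469]
step 1: K = P̄·Hᵀ·S⁻¹ = [11508/57745; 29382/219431]
step 1: x' = x̄ + K·y = [38172/57745, -215772/219431]
step 1: P' = (I − K·H)·P̄ = [71516/57745 -13536/11549; -13536/11549 266978/219431]
step 2: x̄ = F·x = [-647316/219431, -76344/57745]
step 2: P̄ = F·P·Fᵀ + Q = [2841664/219431 81216/11549; 81216/11549 401554/57745]
step 2: y = z − H·x̄ = [16255658/1097155]
step 2: S = H·P̄·Hᵀ + R = [336517129/1097155]
step 2: K = P̄·Hᵀ·S⁻¹ = [65771520/336517129; 46035138/336517129]
step 2: x' = x̄ + K·y = [-18233772/336517129, 237159972/336517129]
step 2: P' = (I − K·H)·P̄ = [415119296/336517129 -393195456/336517129; -393195456/336517129 408540502/336517129]

step 0: x' = [-315/67, 360/67], P' = [4826/469 -684/67; -684/67 686/67]
step 1: x' = [38172/57745, -215772/219431], P' = [71516/57745 -13536/11549; -13536/11549 266978/219431]
step 2: x' = [-18233772/336517129, 237159972/336517129], P' = [415119296/336517129 -393195456/336517129; -393195456/336517129 408540502/336517129]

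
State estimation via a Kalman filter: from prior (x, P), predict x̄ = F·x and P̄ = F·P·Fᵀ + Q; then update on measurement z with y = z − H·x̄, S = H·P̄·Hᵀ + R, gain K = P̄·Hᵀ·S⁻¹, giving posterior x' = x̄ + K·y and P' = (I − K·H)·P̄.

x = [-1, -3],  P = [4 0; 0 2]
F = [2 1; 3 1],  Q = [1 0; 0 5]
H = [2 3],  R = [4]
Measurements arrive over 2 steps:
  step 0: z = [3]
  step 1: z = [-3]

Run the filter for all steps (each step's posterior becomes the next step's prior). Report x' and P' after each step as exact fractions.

step 0: x' = [-299/779, 937/779], P' = [1345/779 -742/779; -742/779 736/779]
step 1: x' = [-5109/95266, -44885/47633], P' = [68250/47633 -37786/47633; -37786/47633 40872/47633]

step 0: x̄ = F·x = [-5, -6]
step 0: P̄ = F·P·Fᵀ + Q = [19 26; 26 43]
step 0: y = z − H·x̄ = [31]
step 0: S = H·P̄·Hᵀ + R = [779]
step 0: K = P̄·Hᵀ·S⁻¹ = [116/779; 181/779]
step 0: x' = x̄ + K·y = [-299/779, 937/779]
step 0: P' = (I − K·H)·P̄ = [1345/779 -742/779; -742/779 736/779]
step 1: x̄ = F·x = [339/779, 40/779]
step 1: P̄ = F·P·Fᵀ + Q = [3927/779 5096/779; 5096/779 12284/779]
step 1: y = z − H·x̄ = [-165/41]
step 1: S = H·P̄·Hᵀ + R = [10028/41]
step 1: K = P̄·Hᵀ·S⁻¹ = [609/5014; 619/2507]
step 1: x' = x̄ + K·y = [-5109/95266, -44885/47633]
step 1: P' = (I − K·H)·P̄ = [68250/47633 -37786/47633; -37786/47633 40872/47633]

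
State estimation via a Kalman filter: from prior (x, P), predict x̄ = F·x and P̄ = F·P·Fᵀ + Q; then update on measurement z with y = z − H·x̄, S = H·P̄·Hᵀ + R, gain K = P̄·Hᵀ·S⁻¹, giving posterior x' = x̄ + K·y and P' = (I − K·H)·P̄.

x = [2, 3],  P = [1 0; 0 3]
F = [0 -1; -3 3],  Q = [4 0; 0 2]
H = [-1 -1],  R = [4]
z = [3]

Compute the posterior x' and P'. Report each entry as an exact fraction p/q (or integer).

x̄ = F·x = [-3, 3]
P̄ = F·P·Fᵀ + Q = [7 -9; -9 38]
y = z − H·x̄ = [3]
S = H·P̄·Hᵀ + R = [31]
K = P̄·Hᵀ·S⁻¹ = [2/31; -29/31]
x' = x̄ + K·y = [-87/31, 6/31]
P' = (I − K·H)·P̄ = [213/31 -221/31; -221/31 337/31]

x' = [-87/31, 6/31]
P' = [213/31 -221/31; -221/31 337/31]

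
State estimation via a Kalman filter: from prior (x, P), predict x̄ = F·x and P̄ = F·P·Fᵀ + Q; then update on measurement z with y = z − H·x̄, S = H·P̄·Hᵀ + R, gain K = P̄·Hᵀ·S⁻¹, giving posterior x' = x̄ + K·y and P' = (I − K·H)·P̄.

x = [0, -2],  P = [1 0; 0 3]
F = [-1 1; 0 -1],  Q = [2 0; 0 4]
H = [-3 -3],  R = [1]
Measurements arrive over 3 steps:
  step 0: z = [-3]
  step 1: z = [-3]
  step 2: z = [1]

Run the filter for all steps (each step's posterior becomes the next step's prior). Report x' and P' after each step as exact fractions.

step 0: x' = [-101/64, 41/16], P' = [303/64 -75/16; -75/16 19/4]
step 1: x' = [22063/6247, -15779/6247], P' = [55164/6247 -54433/6247; -54433/6247 54389/6247]
step 2: x' = [-1574268/840061, 1274267/840061], P' = [9576612/840061 -9454521/840061; -9454521/840061 9425076/840061]

step 0: x̄ = F·x = [-2, 2]
step 0: P̄ = F·P·Fᵀ + Q = [6 -3; -3 7]
step 0: y = z − H·x̄ = [-3]
step 0: S = H·P̄·Hᵀ + R = [64]
step 0: K = P̄·Hᵀ·S⁻¹ = [-9/64; -3/16]
step 0: x' = x̄ + K·y = [-101/64, 41/16]
step 0: P' = (I − K·H)·P̄ = [303/64 -75/16; -75/16 19/4]
step 1: x̄ = F·x = [265/64, -41/16]
step 1: P̄ = F·P·Fᵀ + Q = [1335/64 -151/16; -151/16 35/4]
step 1: y = z − H·x̄ = [111/64]
step 1: S = H·P̄·Hᵀ + R = [6247/64]
step 1: K = P̄·Hᵀ·S⁻¹ = [-2193/6247; 132/6247]
step 1: x' = x̄ + K·y = [22063/6247, -15779/6247]
step 1: P' = (I − K·H)·P̄ = [55164/6247 -54433/6247; -54433/6247 54389/6247]
step 2: x̄ = F·x = [-37842/6247, 15779/6247]
step 2: P̄ = F·P·Fᵀ + Q = [230913/6247 -108822/6247; -108822/6247 79377/6247]
step 2: y = z − H·x̄ = [-59942/6247]
step 2: S = H·P̄·Hᵀ + R = [840061/6247]
step 2: K = P̄·Hᵀ·S⁻¹ = [-366273/840061; 88335/840061]
step 2: x' = x̄ + K·y = [-1574268/840061, 1274267/840061]
step 2: P' = (I − K·H)·P̄ = [9576612/840061 -9454521/840061; -9454521/840061 9425076/840061]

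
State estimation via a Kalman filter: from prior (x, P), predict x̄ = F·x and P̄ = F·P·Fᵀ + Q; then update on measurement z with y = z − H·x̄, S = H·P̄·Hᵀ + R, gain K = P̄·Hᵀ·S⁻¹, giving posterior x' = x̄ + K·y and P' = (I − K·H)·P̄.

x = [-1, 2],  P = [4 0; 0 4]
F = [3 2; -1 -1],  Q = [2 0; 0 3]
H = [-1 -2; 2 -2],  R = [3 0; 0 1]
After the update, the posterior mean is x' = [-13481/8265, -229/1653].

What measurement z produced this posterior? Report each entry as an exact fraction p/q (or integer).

z = [2, -3]

x̄ = F·x = [1, -1]
P̄ = F·P·Fᵀ + Q = [54 -20; -20 11]
S = H·P̄·Hᵀ + R = [21 -24; -24 421]
K = P̄·Hᵀ·S⁻¹ = [-2342/8265 924/2755; -466/1653 -90/551]
x' − x̄ = [-21746/8265, 1424/1653] = K·y
y = (KᵀK)⁻¹·Kᵀ·(x' − x̄) = [1, -7]
z = y + H·x̄ = [1, -7] + [1, 4] = [2, -3]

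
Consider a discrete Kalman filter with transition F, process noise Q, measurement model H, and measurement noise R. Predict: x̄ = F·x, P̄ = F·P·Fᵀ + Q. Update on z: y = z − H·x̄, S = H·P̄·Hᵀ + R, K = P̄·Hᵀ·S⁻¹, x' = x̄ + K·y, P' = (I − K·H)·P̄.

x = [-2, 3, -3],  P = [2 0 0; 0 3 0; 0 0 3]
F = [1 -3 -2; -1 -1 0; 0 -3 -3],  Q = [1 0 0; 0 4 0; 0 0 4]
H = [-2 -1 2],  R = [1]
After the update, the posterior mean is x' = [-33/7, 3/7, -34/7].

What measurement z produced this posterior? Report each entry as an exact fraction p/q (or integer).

z = [-1]

x̄ = F·x = [-5, -1, 0]
P̄ = F·P·Fᵀ + Q = [42 7 45; 7 9 9; 45 9 58]
S = H·P̄·Hᵀ + R = [42]
K = P̄·Hᵀ·S⁻¹ = [-1/42; -5/42; 17/42]
x' − x̄ = [2/7, 10/7, -34/7] = K·y
y = (KᵀK)⁻¹·Kᵀ·(x' − x̄) = [-12]
z = y + H·x̄ = [-12] + [11] = [-1]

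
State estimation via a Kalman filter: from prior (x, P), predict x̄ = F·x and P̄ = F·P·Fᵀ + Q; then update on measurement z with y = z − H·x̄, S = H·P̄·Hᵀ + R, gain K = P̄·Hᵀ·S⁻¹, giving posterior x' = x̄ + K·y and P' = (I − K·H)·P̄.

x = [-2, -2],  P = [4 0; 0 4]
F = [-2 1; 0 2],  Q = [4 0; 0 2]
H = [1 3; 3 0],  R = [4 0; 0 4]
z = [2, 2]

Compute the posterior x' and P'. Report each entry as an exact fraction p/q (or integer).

x̄ = F·x = [2, -4]
P̄ = F·P·Fᵀ + Q = [24 8; 8 18]
y = z − H·x̄ = [12, -4]
S = H·P̄·Hᵀ + R = [238 144; 144 220]
K = P̄·Hᵀ·S⁻¹ = [24/3953 1278/3953; 19/59 -6/59]
x' = x̄ + K·y = [46/59, 16/59]
P' = (I − K·H)·P̄ = [1704/3953 -8/59; -8/59 28/59]

x' = [46/59, 16/59]
P' = [1704/3953 -8/59; -8/59 28/59]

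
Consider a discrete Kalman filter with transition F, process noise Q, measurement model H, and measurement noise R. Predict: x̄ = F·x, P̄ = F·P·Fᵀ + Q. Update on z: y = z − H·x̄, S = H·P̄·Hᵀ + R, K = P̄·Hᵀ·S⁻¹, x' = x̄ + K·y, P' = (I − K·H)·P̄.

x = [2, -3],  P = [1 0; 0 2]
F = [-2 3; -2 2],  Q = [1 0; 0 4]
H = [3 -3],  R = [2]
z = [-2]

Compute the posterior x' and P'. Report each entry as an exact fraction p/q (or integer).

x' = [-698/65, -10]
P' = [1054/65 16; 16 16]

x̄ = F·x = [-13, -10]
P̄ = F·P·Fᵀ + Q = [23 16; 16 16]
y = z − H·x̄ = [7]
S = H·P̄·Hᵀ + R = [65]
K = P̄·Hᵀ·S⁻¹ = [21/65; 0]
x' = x̄ + K·y = [-698/65, -10]
P' = (I − K·H)·P̄ = [1054/65 16; 16 16]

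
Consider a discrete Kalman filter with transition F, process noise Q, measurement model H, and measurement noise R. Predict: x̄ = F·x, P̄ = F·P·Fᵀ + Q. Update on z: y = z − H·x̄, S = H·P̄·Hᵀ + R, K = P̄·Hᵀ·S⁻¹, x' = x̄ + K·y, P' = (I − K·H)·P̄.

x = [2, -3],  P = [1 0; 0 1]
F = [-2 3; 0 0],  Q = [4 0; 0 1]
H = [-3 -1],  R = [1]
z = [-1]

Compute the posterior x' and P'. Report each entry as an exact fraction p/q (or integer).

x̄ = F·x = [-13, 0]
P̄ = F·P·Fᵀ + Q = [17 0; 0 1]
y = z − H·x̄ = [-40]
S = H·P̄·Hᵀ + R = [155]
K = P̄·Hᵀ·S⁻¹ = [-51/155; -1/155]
x' = x̄ + K·y = [5/31, 8/31]
P' = (I − K·H)·P̄ = [34/155 -51/155; -51/155 154/155]

x' = [5/31, 8/31]
P' = [34/155 -51/155; -51/155 154/155]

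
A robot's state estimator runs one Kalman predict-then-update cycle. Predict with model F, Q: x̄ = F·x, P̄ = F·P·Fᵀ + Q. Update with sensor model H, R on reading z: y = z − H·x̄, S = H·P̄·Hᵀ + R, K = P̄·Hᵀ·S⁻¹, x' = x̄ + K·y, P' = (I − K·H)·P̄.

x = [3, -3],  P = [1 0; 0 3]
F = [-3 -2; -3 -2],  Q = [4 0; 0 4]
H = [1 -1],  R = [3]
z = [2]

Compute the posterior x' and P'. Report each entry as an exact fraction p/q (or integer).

x̄ = F·x = [-3, -3]
P̄ = F·P·Fᵀ + Q = [25 21; 21 25]
y = z − H·x̄ = [2]
S = H·P̄·Hᵀ + R = [11]
K = P̄·Hᵀ·S⁻¹ = [4/11; -4/11]
x' = x̄ + K·y = [-25/11, -41/11]
P' = (I − K·H)·P̄ = [259/11 247/11; 247/11 259/11]

x' = [-25/11, -41/11]
P' = [259/11 247/11; 247/11 259/11]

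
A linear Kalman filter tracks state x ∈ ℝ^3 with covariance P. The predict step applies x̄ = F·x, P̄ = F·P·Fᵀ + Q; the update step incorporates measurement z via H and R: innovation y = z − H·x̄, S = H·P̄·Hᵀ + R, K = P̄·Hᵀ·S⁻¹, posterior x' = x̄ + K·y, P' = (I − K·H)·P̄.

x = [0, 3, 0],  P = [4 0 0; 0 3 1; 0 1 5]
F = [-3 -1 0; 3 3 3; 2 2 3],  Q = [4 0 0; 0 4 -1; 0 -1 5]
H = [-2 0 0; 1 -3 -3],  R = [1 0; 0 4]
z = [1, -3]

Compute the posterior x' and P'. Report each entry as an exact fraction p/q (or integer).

x̄ = F·x = [-3, 9, 6]
P̄ = F·P·Fᵀ + Q = [43 -48 -33; -48 130 101; -33 101 90]
y = z − H·x̄ = [-5, 45]
S = H·P̄·Hᵀ + R = [173 -572; -572 4331]
K = P̄·Hᵀ·S⁻¹ = [-208874/422079 286/422079; -2692/140693 -24427/140693; -20262/140693 -22362/140693]
x' = x̄ + K·y = [-208997/422079, 180482/140693, -60822/140693]
P' = (I − K·H)·P̄ = [104437/422079 1346/140693 10131/140693; 1346/140693 448115/140693 -415097/140693; 10131/140693 -415097/140693 448290/140693]

x' = [-208997/422079, 180482/140693, -60822/140693]
P' = [104437/422079 1346/140693 10131/140693; 1346/140693 448115/140693 -415097/140693; 10131/140693 -415097/140693 448290/140693]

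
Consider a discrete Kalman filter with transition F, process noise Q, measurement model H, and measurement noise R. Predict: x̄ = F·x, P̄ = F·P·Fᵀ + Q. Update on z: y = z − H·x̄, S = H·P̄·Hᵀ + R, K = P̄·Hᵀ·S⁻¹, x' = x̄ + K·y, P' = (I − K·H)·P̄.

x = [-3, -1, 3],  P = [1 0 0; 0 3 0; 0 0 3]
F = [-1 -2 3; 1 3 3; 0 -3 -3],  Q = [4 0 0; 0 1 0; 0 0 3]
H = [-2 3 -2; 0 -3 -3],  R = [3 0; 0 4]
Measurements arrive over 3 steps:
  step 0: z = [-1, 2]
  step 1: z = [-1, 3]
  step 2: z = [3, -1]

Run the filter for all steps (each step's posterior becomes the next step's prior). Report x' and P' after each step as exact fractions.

step 0: x̄ = F·x = [14, 3, -6]
step 0: P̄ = F·P·Fᵀ + Q = [44 8 -9; 8 56 -54; -9 -54 57]
step 0: y = z − H·x̄ = [6, -7]
step 0: S = H·P̄·Hᵀ + R = [1391 -6; -6 49]
step 0: K = P̄·Hᵀ·S⁻¹ = [-2236/68123 3897/68123; 12704/68123 -6786/68123; -12696/68123 -14067/68123]
step 0: x' = x̄ + K·y = [913027/68123, 328095/68123, -386445/68123]
step 0: P' = (I − K·H)·P̄ = [2882865/68123 1149726/68123 -1154922/68123; 1149726/68123 471132/68123 -462084/68123; -1154922/68123 -462084/68123 480840/68123]
step 1: x̄ = F·x = [-2728552/68123, 737977/68123, 175050/68123]
step 1: P̄ = F·P·Fᵀ + Q = [26440889/68123 -8516979/68123 -130104/68123; -8516979/68123 3170048/68123 -234648/68123; -130104/68123 -234648/68123 454605/68123]
step 1: y = z − H·x̄ = [-7389058/68123, 2943450/68123]
step 1: S = H·P̄·Hᵀ + R = [240295469/68123 -76981356/68123; -76981356/68123 28670705/68123]
step 1: K = P̄·Hᵀ·S⁻¹ = [-3585695917/14140764983 3166904043/14140764983; 1417728930/14140764983 -536704944/14140764983; -1315087122/14140764983 -3856489425/14140764983]
step 1: x' = x̄ + K·y = [-40621724960/14140764983, -23778843263/14140764983, 12348430512/14140764983]
step 1: P' = (I − K·H)·P̄ = [167903817807/14140764983 63321094083/14140764983 -67543632807/14140764983; 63321094083/14140764983 26465317628/14140764983 -25749711036/14140764983; -67543632807/14140764983 -25749711036/14140764983 30891696936/14140764983]
step 2: x̄ = F·x = [125224703022/14140764983, -74912963213/14140764983, 34291238253/14140764983]
step 2: P̄ = F·P·Fᵀ + Q = [1575896126281/14140764983 -442525054674/14140764983 -54651849720/14140764983; -442525054674/14140764983 209427682874/14140764983 -40050716256/14140764983; -54651849720/14140764983 -40050716256/14140764983 95140627377/14140764983]
step 2: y = z − H·x̄ = [586193067138/14140764983, -136005939863/14140764983]
step 2: S = H·P̄·Hᵀ + R = [13965112908847/14140764983 -4176914659200/14140764983; -4176914659200/14140764983 2076764959583/14140764983]
step 2: K = P̄·Hᵀ·S⁻¹ = [-201233716973144/817186417380247 182169183769038/817186417380247; 83925425529282/817186417380247 -31148604053886/817186417380247; -78356205983682/817186417380247 -222626717861067/817186417380247]
step 2: x' = x̄ + K·y = [-2857410786133104/817186417380247, -550533034180819/817186417380247, 874706950918812/817186417380247]
step 2: P' = (I − K·H)·P̄ = [9666083268205485/817186417380247 3648536179088154/817186417380247 -3891428424113538/817186417380247; 3648536179088154/817186417380247 1526382315781570/817186417380247 -1484850843709722/817186417380247; -3891428424113538/817186417380247 -1484850843709722/817186417380247 1781686467524478/817186417380247]

step 0: x' = [913027/68123, 328095/68123, -386445/68123], P' = [2882865/68123 1149726/68123 -1154922/68123; 1149726/68123 471132/68123 -462084/68123; -1154922/68123 -462084/68123 480840/68123]
step 1: x' = [-40621724960/14140764983, -23778843263/14140764983, 12348430512/14140764983], P' = [167903817807/14140764983 63321094083/14140764983 -67543632807/14140764983; 63321094083/14140764983 26465317628/14140764983 -25749711036/14140764983; -67543632807/14140764983 -25749711036/14140764983 30891696936/14140764983]
step 2: x' = [-2857410786133104/817186417380247, -550533034180819/817186417380247, 874706950918812/817186417380247], P' = [9666083268205485/817186417380247 3648536179088154/817186417380247 -3891428424113538/817186417380247; 3648536179088154/817186417380247 1526382315781570/817186417380247 -1484850843709722/817186417380247; -3891428424113538/817186417380247 -1484850843709722/817186417380247 1781686467524478/817186417380247]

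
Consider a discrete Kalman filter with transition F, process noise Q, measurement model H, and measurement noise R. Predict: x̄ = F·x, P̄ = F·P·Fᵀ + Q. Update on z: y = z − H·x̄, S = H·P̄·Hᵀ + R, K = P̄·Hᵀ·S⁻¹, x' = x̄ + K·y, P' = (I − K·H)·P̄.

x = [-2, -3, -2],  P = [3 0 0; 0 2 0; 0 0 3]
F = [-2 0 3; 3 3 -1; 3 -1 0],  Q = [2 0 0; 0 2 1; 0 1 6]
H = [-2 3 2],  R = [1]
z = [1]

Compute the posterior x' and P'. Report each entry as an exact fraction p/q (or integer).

x' = [-11332/1487, -8915/1487, 2763/1487]
P' = [21366/1487 9203/1487 7462/1487; 9203/1487 12846/1487 -9942/1487; 7462/1487 -9942/1487 22461/1487]

x̄ = F·x = [-2, -13, -3]
P̄ = F·P·Fᵀ + Q = [41 -27 -18; -27 50 22; -18 22 35]
y = z − H·x̄ = [42]
S = H·P̄·Hᵀ + R = [1487]
K = P̄·Hᵀ·S⁻¹ = [-199/1487; 248/1487; 172/1487]
x' = x̄ + K·y = [-11332/1487, -8915/1487, 2763/1487]
P' = (I − K·H)·P̄ = [21366/1487 9203/1487 7462/1487; 9203/1487 12846/1487 -9942/1487; 7462/1487 -9942/1487 22461/1487]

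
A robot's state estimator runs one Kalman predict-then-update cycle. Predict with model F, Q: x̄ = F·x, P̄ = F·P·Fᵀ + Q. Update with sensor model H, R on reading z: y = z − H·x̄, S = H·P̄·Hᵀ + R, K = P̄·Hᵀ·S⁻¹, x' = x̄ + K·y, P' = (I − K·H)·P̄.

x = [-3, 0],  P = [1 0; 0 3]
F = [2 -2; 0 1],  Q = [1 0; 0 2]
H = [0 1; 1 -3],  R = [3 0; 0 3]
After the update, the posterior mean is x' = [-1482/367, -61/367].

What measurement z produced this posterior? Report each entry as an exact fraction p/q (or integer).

x̄ = F·x = [-6, 0]
P̄ = F·P·Fᵀ + Q = [17 -6; -6 5]
S = H·P̄·Hᵀ + R = [8 -21; -21 101]
K = P̄·Hᵀ·S⁻¹ = [129/367 154/367; 64/367 -63/367]
x' − x̄ = [720/367, -61/367] = K·y
y = (KᵀK)⁻¹·Kᵀ·(x' − x̄) = [2, 3]
z = y + H·x̄ = [2, 3] + [0, -6] = [2, -3]

z = [2, -3]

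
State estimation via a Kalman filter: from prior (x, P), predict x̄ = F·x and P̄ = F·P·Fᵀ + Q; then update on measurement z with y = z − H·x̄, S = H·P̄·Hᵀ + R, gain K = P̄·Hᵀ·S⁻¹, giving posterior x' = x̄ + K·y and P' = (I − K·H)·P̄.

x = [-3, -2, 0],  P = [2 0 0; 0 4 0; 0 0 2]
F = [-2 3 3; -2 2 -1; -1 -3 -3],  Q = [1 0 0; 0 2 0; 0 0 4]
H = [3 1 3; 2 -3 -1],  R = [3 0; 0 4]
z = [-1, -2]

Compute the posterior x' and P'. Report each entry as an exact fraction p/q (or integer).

x' = [-246935/54618, -38441/9103, 155342/27309]
P' = [334802/27309 120125/9103 -446971/27309; 120125/9103 134514/9103 -163096/9103; -446971/27309 -163096/9103 609254/27309]

x̄ = F·x = [0, 2, 9]
P̄ = F·P·Fᵀ + Q = [63 26 -50; 26 28 -14; -50 -14 60]
y = z − H·x̄ = [-30, 13]
S = H·P̄·Hᵀ + R = [310 -78; -78 372]
K = P̄·Hᵀ·S⁻¹ = [2652/9103 17725/54618; 1867/9103 -49/9103; -271/9103 -8833/27309]
x' = x̄ + K·y = [-246935/54618, -38441/9103, 155342/27309]
P' = (I − K·H)·P̄ = [334802/27309 120125/9103 -446971/27309; 120125/9103 134514/9103 -163096/9103; -446971/27309 -163096/9103 609254/27309]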